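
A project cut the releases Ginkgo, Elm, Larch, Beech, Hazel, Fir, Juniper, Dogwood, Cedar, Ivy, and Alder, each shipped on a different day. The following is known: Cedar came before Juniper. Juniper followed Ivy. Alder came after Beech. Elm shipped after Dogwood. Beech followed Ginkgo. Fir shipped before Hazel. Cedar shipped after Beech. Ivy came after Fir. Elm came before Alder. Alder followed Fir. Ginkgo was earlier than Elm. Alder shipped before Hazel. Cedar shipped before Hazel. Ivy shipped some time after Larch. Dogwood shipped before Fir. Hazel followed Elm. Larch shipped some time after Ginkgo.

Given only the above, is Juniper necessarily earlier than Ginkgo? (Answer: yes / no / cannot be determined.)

Tracing the constraints gives Ginkgo → Larch → Ivy → Juniper, so Ginkgo must come before Juniper.
That means Juniper cannot be before Ginkgo.

no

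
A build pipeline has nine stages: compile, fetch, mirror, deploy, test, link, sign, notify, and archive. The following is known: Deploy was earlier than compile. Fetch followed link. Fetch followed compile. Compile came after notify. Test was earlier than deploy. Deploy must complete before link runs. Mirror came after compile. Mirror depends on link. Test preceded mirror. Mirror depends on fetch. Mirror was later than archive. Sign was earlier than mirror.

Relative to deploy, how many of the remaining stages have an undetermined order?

3

Forced before deploy: test; forced after deploy: compile, fetch, link, and mirror.
That leaves archive, notify, and sign with no forced order relative to deploy — 3.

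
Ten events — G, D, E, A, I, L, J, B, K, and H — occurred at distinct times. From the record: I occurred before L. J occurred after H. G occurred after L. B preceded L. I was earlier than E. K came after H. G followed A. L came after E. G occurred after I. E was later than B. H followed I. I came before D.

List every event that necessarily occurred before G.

Directly stated before G: A, I, and L.
B reaches G via B → L → G.
E reaches G via E → L → G.
No chain forces J (or any of the others) ahead of G.

A, B, E, I, L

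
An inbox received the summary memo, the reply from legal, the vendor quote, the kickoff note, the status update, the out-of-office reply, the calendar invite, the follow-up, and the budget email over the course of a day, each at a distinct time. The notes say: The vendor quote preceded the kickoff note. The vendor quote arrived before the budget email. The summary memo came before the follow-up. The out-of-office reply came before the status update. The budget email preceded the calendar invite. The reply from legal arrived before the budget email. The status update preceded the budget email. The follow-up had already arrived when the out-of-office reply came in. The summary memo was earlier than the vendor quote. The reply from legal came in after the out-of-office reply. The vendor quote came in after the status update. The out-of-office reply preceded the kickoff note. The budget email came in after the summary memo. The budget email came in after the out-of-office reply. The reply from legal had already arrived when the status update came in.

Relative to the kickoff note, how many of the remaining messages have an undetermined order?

Forced before the kickoff note: the follow-up, the out-of-office reply, the reply from legal, the status update, the summary memo, and the vendor quote.
That leaves the budget email and the calendar invite with no forced order relative to the kickoff note — 2.

2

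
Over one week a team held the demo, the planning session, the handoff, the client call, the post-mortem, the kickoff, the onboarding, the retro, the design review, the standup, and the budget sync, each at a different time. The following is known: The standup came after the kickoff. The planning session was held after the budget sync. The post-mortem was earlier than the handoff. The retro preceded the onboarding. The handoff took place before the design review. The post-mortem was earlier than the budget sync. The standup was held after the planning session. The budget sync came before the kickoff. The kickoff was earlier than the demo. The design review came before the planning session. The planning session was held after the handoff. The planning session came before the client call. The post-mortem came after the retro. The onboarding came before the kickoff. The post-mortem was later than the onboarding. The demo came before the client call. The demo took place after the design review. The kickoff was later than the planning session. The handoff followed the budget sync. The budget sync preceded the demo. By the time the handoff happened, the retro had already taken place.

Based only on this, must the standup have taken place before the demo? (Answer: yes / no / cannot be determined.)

cannot be determined

No chain of stated constraints runs from the standup to the demo, and none runs from the demo to the standup either.
So the relative order of the standup and the demo is not fixed by the given facts.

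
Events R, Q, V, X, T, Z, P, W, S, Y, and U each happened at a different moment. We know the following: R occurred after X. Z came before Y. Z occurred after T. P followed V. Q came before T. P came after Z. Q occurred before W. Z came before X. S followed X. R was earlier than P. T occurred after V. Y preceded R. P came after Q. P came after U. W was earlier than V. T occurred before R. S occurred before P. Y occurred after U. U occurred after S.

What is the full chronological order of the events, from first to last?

The constraints fix every adjacent pair, so only one ordering works:
Q → W → V → T → Z → X → S → U → Y → R → P.

Q, W, V, T, Z, X, S, U, Y, R, P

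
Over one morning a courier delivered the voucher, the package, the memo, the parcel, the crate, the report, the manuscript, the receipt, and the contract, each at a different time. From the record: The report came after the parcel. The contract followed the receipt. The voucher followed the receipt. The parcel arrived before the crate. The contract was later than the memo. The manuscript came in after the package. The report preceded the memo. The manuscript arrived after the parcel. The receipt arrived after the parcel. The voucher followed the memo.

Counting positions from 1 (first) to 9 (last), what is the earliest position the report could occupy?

The parcel must come before the report — 1 forced predecessor.
Nothing else is forced ahead of the report, so its earliest slot is position 1 + 1 = 2.

2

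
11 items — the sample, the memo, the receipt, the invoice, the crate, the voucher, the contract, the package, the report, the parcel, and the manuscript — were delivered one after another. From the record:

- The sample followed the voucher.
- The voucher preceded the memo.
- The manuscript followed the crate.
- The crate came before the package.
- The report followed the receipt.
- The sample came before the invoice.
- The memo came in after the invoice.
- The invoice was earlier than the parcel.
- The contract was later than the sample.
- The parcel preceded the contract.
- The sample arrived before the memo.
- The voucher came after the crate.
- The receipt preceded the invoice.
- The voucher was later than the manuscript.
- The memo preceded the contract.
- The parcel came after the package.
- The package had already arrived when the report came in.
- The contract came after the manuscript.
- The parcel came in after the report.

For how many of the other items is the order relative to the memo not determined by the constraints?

3

Forced before the memo: the crate, the invoice, the manuscript, the receipt, the sample, and the voucher; forced after the memo: the contract.
That leaves the package, the parcel, and the report with no forced order relative to the memo — 3.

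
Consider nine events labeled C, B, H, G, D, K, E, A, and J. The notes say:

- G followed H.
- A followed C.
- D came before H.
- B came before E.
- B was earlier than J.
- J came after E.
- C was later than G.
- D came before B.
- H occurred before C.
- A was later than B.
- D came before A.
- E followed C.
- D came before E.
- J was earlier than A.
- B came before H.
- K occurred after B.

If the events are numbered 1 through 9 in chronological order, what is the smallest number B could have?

2

D must come before B — 1 forced predecessor.
Nothing else is forced ahead of B, so its earliest slot is position 1 + 1 = 2.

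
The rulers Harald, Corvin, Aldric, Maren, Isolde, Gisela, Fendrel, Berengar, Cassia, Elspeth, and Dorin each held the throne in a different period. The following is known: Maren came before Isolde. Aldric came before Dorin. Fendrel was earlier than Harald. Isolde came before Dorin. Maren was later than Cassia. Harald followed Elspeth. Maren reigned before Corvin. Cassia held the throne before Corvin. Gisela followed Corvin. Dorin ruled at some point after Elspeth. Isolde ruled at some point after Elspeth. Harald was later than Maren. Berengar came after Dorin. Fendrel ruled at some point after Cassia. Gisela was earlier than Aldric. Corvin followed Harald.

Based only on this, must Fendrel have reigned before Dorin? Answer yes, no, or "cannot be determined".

Chain the constraints: Fendrel → Harald → Corvin → Gisela → Aldric → Dorin. Each link is directly stated, so Fendrel comes before Dorin.

yes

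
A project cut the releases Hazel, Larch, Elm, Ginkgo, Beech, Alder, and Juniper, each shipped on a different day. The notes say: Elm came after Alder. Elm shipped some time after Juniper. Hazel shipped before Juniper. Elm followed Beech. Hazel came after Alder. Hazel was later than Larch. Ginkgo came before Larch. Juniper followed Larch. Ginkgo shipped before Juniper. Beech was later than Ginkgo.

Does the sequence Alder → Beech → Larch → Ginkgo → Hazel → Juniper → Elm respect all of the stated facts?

no

The constraints require Ginkgo before Beech, but in the proposed sequence Beech appears ahead of Ginkgo. That one violation is enough.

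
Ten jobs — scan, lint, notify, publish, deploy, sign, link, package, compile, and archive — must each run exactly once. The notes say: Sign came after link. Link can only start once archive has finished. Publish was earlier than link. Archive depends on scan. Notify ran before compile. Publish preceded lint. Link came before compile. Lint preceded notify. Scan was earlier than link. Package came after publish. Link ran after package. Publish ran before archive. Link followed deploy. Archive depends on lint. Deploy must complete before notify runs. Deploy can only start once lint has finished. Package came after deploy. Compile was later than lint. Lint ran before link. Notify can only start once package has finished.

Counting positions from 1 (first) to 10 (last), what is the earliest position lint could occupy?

2

Publish must come before lint — 1 forced predecessor.
Nothing else is forced ahead of lint, so its earliest slot is position 1 + 1 = 2.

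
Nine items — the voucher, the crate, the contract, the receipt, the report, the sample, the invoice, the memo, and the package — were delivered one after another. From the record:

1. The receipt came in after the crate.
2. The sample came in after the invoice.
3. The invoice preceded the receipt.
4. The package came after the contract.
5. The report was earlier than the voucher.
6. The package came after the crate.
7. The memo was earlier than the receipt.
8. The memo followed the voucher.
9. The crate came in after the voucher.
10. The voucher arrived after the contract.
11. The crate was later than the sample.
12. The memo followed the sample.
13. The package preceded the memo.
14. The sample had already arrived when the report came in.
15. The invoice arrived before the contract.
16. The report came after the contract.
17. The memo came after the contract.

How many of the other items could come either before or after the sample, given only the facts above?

Forced before the sample: the invoice; forced after the sample: the crate, the memo, the package, the receipt, the report, and the voucher.
That leaves the contract with no forced order relative to the sample — 1.

1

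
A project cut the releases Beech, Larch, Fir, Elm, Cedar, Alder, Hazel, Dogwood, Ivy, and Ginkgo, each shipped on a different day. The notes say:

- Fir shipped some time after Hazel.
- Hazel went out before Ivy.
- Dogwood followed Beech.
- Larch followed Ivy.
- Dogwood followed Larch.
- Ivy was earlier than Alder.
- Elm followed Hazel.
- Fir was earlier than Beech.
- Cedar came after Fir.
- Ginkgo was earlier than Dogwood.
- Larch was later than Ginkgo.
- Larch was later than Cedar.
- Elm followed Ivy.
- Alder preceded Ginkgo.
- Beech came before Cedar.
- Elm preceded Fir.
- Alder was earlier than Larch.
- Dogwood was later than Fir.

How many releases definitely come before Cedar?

Directly stated before Cedar: Beech and Fir.
Elm reaches Cedar via Elm → Fir → Cedar.
Hazel reaches Cedar via Hazel → Fir → Cedar.
Ivy reaches Cedar via Ivy → Elm → Fir → Cedar.
That's Beech, Elm, Fir, Hazel, and Ivy — 5 in all.

5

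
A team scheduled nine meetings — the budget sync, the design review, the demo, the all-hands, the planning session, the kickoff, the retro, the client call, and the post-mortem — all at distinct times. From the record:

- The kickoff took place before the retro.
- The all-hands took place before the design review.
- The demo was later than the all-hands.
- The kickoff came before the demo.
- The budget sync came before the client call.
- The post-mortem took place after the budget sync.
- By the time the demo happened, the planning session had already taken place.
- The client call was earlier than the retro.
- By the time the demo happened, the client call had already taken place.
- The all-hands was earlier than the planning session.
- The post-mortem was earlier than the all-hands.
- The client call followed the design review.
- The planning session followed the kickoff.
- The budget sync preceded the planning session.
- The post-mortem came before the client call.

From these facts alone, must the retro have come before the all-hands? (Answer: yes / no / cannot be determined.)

Tracing the constraints gives the all-hands → the design review → the client call → the retro, so the all-hands must come before the retro.
That means the retro cannot be before the all-hands.

no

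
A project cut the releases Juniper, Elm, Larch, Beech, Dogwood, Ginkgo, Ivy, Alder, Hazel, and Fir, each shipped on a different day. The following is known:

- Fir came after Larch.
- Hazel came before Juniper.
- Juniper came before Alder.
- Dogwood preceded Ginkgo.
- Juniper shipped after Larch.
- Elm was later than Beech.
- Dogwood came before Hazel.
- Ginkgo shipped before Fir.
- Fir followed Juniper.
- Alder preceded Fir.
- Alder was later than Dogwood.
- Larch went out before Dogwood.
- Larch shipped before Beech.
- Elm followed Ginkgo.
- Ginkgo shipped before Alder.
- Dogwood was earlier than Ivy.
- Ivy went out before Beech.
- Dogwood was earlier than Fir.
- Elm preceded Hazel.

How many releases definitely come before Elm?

5

Directly stated before Elm: Beech and Ginkgo.
Dogwood reaches Elm via Dogwood → Ginkgo → Elm.
Ivy reaches Elm via Ivy → Beech → Elm.
Larch reaches Elm via Larch → Beech → Elm.
No chain forces Juniper (or any of the others) ahead of Elm.
That's Beech, Dogwood, Ginkgo, Ivy, and Larch — 5 in all.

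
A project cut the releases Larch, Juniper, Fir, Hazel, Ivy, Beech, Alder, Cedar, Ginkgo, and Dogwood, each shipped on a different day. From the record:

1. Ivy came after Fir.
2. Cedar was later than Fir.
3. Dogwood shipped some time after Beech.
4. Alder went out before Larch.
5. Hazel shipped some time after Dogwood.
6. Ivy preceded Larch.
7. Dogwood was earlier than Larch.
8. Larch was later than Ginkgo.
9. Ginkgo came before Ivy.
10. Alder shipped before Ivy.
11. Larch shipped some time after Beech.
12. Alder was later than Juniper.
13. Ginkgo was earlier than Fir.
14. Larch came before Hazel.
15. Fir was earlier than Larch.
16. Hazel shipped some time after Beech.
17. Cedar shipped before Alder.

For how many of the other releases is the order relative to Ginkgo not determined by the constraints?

Forced after Ginkgo: Alder, Cedar, Fir, Hazel, Ivy, and Larch.
That leaves Beech, Dogwood, and Juniper with no forced order relative to Ginkgo — 3.

3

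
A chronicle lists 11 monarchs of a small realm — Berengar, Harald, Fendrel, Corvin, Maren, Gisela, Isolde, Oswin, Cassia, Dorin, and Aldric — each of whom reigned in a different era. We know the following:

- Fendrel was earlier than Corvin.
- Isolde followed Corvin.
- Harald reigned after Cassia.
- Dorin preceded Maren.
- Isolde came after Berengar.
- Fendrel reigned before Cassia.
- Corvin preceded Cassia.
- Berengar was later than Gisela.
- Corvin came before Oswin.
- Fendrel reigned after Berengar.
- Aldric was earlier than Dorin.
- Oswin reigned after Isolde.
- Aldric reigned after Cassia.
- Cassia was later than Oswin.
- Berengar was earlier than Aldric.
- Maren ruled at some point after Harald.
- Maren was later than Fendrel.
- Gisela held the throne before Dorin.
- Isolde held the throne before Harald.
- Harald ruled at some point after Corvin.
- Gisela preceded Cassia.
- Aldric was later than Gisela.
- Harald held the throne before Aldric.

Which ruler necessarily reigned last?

Maren

Every other ruler has a chain of constraints placing them before Maren, so Maren is last.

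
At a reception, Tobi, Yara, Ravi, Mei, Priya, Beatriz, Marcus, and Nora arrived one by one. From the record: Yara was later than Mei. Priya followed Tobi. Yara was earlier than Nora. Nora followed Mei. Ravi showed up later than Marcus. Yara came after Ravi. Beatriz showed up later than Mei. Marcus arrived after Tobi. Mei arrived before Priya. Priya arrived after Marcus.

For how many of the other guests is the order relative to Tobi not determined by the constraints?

2

Forced after Tobi: Marcus, Nora, Priya, Ravi, and Yara.
That leaves Beatriz and Mei with no forced order relative to Tobi — 2.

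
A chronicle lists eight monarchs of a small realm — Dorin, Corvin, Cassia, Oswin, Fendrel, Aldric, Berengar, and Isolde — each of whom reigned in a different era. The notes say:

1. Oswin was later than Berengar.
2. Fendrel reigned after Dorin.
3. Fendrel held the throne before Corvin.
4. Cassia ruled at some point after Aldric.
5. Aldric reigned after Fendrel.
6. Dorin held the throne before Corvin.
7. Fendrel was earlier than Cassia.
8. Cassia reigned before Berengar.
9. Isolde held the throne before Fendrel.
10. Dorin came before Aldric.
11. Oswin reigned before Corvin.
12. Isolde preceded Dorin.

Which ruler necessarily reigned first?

Isolde

Isolde has a chain of constraints placing them before every other ruler, so Isolde must be first.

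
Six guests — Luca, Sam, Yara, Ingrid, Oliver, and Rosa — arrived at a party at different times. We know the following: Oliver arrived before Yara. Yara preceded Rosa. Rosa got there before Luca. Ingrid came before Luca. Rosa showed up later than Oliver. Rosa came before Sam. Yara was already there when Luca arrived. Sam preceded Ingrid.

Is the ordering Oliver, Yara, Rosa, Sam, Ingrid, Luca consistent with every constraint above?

yes

Check each stated constraint against the proposed order — e.g. Rosa is ahead of Luca; Yara is ahead of Luca. Every pair is in the required order; nothing is violated.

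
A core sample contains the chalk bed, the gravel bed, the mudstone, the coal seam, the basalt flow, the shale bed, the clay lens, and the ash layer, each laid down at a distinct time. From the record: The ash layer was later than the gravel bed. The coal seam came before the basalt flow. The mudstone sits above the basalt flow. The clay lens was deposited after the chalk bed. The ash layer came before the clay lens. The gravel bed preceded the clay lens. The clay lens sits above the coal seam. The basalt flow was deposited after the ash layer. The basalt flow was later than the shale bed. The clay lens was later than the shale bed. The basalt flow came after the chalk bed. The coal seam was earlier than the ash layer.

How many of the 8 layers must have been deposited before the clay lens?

5

Directly stated before the clay lens: the ash layer, the chalk bed, the coal seam, the gravel bed, and the shale bed.
That's the ash layer, the chalk bed, the coal seam, the gravel bed, and the shale bed — 5 in all.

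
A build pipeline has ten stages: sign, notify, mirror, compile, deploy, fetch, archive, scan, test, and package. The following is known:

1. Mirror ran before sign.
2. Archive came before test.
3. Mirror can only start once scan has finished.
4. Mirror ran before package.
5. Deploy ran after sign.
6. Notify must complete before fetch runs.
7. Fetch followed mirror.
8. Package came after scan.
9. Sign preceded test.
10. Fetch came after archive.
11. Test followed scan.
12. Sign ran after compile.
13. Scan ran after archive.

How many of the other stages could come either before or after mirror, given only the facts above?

Forced before mirror: archive and scan; forced after mirror: deploy, fetch, package, sign, and test.
That leaves compile and notify with no forced order relative to mirror — 2.

2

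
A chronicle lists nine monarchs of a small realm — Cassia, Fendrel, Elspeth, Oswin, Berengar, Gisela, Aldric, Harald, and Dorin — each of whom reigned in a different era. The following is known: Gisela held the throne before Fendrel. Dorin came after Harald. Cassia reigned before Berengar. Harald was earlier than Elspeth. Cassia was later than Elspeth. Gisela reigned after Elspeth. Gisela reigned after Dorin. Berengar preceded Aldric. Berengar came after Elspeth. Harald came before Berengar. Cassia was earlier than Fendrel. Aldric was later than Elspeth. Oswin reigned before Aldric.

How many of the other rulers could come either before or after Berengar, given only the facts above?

4

Forced before Berengar: Cassia, Elspeth, and Harald; forced after Berengar: Aldric.
That leaves Dorin, Fendrel, Gisela, and Oswin with no forced order relative to Berengar — 4.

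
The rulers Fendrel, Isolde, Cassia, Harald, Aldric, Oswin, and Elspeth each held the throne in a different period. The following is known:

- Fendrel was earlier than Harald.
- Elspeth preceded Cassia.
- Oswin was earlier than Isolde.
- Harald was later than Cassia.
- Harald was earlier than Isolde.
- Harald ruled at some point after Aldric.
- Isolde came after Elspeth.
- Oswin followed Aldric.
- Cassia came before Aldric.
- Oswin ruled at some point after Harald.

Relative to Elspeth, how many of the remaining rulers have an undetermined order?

1

Forced after Elspeth: Aldric, Cassia, Harald, Isolde, and Oswin.
That leaves Fendrel with no forced order relative to Elspeth — 1.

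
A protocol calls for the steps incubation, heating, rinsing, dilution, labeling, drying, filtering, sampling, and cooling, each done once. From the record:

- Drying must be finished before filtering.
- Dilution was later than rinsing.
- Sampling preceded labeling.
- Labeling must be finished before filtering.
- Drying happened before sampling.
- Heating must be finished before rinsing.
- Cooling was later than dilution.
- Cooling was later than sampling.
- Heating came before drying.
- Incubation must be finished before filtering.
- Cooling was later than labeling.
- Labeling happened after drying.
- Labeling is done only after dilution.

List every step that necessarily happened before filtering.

Directly stated before filtering: drying, incubation, and labeling.
Dilution reaches filtering via dilution → labeling → filtering.
Heating reaches filtering via heating → drying → filtering.
Rinsing reaches filtering via rinsing → dilution → labeling → filtering.
Likewise sampling reaches filtering by chaining the stated constraints.

dilution, drying, heating, incubation, labeling, rinsing, sampling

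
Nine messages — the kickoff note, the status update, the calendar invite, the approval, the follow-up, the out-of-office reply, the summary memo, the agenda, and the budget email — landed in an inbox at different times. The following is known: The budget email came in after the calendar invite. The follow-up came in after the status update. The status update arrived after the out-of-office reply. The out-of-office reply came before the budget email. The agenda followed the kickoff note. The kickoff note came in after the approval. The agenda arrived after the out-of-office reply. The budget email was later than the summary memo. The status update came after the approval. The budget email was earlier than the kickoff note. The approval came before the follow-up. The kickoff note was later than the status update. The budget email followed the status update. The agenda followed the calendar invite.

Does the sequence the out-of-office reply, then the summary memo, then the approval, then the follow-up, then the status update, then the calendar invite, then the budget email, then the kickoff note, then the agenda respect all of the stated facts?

no

The constraints require the status update before the follow-up, but in the proposed sequence the follow-up appears ahead of the status update. That one violation is enough.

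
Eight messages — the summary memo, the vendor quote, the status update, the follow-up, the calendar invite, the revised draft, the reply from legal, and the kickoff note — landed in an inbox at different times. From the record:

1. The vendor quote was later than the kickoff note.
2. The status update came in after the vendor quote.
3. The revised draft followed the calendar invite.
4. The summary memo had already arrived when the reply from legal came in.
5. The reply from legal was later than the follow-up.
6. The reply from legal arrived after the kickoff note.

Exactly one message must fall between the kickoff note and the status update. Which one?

Tracing the constraints gives the kickoff note → the vendor quote → the status update, so the vendor quote sits after the kickoff note and before the status update.
No other message is forced both after the kickoff note and before the status update.

the vendor quote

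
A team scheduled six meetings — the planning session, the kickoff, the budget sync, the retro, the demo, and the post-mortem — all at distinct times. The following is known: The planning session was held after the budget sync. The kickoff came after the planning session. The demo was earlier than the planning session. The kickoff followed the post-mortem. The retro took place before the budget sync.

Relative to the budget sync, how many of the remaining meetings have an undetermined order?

2

Forced before the budget sync: the retro; forced after the budget sync: the kickoff and the planning session.
That leaves the demo and the post-mortem with no forced order relative to the budget sync — 2.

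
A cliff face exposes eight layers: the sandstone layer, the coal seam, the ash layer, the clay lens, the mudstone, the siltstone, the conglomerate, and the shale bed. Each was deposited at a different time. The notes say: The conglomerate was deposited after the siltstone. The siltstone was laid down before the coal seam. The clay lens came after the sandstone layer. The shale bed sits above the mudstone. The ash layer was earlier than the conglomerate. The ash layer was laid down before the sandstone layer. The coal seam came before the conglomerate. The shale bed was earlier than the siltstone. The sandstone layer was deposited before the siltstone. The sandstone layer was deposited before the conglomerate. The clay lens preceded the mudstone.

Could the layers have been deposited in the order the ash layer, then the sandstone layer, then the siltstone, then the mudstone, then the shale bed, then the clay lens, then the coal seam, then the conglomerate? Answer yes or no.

The constraints require the clay lens before the mudstone, but in the proposed sequence the mudstone appears ahead of the clay lens. That one violation is enough.

no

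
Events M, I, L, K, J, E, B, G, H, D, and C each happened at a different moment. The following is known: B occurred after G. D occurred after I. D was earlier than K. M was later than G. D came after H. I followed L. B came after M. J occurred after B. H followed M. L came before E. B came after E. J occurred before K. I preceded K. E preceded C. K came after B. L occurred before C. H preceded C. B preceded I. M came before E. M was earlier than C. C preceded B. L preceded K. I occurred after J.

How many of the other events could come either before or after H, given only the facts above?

Forced before H: G and M; forced after H: B, C, D, I, J, and K.
That leaves E and L with no forced order relative to H — 2.

2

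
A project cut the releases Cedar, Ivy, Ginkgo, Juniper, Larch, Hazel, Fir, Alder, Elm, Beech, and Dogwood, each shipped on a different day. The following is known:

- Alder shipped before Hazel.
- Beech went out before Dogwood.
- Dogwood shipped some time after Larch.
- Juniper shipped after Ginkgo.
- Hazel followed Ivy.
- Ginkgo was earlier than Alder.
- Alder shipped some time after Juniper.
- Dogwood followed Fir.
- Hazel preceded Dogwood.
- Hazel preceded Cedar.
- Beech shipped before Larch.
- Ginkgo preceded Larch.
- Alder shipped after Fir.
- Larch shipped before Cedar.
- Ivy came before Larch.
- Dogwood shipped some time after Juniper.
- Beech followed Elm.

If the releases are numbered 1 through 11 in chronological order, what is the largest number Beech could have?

Beech must come before Cedar, Dogwood, and Larch — 3 releases forced after it.
Everything else can be placed before Beech in some valid order, so Beech can sit as late as position 11 − 3 = 8.

8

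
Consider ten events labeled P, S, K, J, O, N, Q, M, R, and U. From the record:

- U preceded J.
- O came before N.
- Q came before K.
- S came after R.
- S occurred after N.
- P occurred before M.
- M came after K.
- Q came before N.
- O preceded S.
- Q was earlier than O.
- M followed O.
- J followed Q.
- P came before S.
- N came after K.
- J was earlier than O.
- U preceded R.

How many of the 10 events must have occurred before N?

5

Directly stated before N: K, O, and Q.
J reaches N via J → O → N.
U reaches N via U → J → O → N.
That's J, K, O, Q, and U — 5 in all.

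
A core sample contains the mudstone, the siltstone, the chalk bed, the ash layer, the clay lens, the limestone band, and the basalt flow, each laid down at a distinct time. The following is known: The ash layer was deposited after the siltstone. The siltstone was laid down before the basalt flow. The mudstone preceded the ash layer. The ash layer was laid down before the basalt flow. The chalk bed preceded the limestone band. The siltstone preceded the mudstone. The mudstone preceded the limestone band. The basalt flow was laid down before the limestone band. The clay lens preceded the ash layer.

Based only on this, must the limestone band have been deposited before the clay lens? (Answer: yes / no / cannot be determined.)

no

Tracing the constraints gives the clay lens → the ash layer → the basalt flow → the limestone band, so the clay lens must come before the limestone band.
That means the limestone band cannot be before the clay lens.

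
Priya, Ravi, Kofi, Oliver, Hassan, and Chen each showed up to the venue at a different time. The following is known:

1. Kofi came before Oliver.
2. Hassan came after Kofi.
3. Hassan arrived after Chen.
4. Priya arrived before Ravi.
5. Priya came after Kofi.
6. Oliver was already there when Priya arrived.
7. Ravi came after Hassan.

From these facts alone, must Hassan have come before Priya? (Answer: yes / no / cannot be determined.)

No chain of stated constraints runs from Hassan to Priya, and none runs from Priya to Hassan either.
So the relative order of Hassan and Priya is not fixed by the given facts.

cannot be determined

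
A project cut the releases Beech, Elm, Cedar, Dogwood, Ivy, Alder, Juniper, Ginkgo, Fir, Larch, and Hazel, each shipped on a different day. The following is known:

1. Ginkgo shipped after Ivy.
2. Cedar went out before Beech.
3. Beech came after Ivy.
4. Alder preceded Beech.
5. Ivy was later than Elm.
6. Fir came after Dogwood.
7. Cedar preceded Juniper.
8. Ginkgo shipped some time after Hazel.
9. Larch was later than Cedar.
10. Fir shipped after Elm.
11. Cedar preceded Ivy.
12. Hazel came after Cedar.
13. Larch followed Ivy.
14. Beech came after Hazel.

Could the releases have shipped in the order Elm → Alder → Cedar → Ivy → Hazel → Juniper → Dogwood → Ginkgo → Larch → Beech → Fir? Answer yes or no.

yes

Check each stated constraint against the proposed order — e.g. Alder is ahead of Beech; Elm is ahead of Fir. Every pair is in the required order; nothing is violated.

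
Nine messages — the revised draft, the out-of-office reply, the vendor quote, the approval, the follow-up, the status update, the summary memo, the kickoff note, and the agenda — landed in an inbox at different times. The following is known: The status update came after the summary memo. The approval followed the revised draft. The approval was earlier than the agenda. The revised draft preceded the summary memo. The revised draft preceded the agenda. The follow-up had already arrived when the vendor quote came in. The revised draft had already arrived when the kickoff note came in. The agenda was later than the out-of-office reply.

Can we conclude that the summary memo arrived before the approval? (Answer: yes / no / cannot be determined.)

cannot be determined

No chain of stated constraints runs from the summary memo to the approval, and none runs from the approval to the summary memo either.
So the relative order of the summary memo and the approval is not fixed by the given facts.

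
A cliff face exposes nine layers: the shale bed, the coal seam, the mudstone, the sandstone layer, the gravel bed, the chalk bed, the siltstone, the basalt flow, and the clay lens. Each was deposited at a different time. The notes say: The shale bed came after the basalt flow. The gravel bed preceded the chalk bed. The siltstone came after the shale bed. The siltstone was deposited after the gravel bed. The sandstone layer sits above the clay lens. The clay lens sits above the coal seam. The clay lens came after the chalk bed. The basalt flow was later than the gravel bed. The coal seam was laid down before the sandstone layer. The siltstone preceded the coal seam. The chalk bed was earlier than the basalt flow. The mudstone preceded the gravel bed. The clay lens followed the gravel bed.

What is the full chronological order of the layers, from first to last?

the mudstone, the gravel bed, the chalk bed, the basalt flow, the shale bed, the siltstone, the coal seam, the clay lens, the sandstone layer

The constraints fix every adjacent pair, so only one ordering works:
the mudstone → the gravel bed → the chalk bed → the basalt flow → the shale bed → the siltstone → the coal seam → the clay lens → the sandstone layer.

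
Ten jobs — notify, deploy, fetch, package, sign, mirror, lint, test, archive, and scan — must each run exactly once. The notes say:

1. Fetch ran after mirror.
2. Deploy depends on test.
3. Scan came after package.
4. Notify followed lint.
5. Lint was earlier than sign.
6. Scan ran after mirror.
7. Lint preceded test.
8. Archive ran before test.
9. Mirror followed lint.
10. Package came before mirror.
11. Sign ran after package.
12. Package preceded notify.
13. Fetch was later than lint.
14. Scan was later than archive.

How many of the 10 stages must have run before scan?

Directly stated before scan: archive, mirror, and package.
Lint reaches scan via lint → mirror → scan.
That's archive, lint, mirror, and package — 4 in all.

4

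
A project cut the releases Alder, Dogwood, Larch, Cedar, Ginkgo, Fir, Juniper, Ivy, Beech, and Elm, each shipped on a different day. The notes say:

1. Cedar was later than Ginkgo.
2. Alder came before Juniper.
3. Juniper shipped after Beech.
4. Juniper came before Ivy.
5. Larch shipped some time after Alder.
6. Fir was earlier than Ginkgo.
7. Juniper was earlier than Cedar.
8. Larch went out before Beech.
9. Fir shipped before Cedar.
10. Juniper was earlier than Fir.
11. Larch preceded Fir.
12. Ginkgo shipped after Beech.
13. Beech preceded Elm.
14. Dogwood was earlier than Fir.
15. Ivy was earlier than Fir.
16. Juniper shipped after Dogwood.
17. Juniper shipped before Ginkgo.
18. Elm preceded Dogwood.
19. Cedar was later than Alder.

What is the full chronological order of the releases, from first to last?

The constraints fix every adjacent pair, so only one ordering works:
Alder → Larch → Beech → Elm → Dogwood → Juniper → Ivy → Fir → Ginkgo → Cedar.

Alder, Larch, Beech, Elm, Dogwood, Juniper, Ivy, Fir, Ginkgo, Cedar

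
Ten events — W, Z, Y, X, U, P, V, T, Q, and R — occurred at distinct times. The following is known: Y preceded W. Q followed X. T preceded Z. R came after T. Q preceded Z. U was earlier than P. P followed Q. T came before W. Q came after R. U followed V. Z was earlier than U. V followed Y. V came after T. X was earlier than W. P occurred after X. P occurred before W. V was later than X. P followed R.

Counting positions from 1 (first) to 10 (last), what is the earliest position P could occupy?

9

Q, R, T, U, V, X, Y, and Z must all come before P — 8 forced predecessors.
Nothing else is forced ahead of P, so its earliest slot is position 8 + 1 = 9.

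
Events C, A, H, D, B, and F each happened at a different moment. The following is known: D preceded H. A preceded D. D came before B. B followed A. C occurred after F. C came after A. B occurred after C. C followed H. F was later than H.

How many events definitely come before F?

3

Directly stated before F: H.
A reaches F via A → D → H → F.
D reaches F via D → H → F.
That's A, D, and H — 3 in all.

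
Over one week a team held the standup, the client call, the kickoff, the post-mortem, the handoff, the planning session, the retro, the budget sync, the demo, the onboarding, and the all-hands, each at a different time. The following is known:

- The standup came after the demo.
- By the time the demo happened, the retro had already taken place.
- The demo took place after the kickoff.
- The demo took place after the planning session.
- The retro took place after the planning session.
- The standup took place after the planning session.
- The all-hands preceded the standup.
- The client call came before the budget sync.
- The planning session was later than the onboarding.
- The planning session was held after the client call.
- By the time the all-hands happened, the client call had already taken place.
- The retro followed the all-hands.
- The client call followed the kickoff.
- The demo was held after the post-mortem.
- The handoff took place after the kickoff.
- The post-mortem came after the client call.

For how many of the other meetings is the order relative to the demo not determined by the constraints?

Forced before the demo: the all-hands, the client call, the kickoff, the onboarding, the planning session, the post-mortem, and the retro; forced after the demo: the standup.
That leaves the budget sync and the handoff with no forced order relative to the demo — 2.

2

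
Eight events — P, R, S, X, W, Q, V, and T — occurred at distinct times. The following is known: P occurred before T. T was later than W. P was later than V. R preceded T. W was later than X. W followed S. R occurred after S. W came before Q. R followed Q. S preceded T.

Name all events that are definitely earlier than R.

Directly stated before R: Q and S.
W reaches R via W → Q → R.
X reaches R via X → W → Q → R.
No chain forces T (or any of the others) ahead of R.

Q, S, W, X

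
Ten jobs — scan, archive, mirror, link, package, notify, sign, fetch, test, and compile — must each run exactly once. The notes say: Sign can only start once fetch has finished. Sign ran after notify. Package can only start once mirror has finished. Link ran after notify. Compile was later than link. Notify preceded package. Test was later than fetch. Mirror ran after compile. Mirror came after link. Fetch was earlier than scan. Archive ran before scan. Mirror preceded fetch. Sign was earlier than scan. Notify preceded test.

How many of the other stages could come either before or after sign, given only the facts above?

Forced before sign: compile, fetch, link, mirror, and notify; forced after sign: scan.
That leaves archive, package, and test with no forced order relative to sign — 3.

3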